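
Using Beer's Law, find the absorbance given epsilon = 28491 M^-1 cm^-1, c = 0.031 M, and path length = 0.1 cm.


A = epsilon * c * l
A = 28491 * 0.031 * 0.1
A = 88.3221

88.3221


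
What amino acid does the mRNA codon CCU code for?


Standard genetic code lookup.
Codon CCU -> Pro

Pro


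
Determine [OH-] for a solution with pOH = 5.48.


[OH-] = 10^(-pOH)
[OH-] = 10^(-5.48)
[OH-] = 3.311e-06 M

3.311e-06 M


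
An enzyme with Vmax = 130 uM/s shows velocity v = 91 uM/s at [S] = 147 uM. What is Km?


Km = [S] * (Vmax - v) / v
Km = 147 * (130 - 91) / 91
Km = 63.0 uM

63.0 uM


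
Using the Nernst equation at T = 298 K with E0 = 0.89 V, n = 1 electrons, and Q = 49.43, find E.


E = E0 - (RT/nF) * ln(Q)
E = 0.89 - (8.314 * 298 / (1 * 96485)) * ln(49.43)
E = 0.7898 V

0.7898 V


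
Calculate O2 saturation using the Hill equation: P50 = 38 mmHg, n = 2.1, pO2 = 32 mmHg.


Y = pO2^n / (P50^n + pO2^n)
Y = 32^2.1 / (38^2.1 + 32^2.1)
Y = 41.07%

41.07%


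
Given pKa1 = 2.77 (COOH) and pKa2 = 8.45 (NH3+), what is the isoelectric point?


pI = (pKa1 + pKa2) / 2
pI = (2.77 + 8.45) / 2
pI = 5.61

5.61


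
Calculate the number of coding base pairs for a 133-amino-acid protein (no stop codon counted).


Each amino acid = 1 codon = 3 bp
bp = 133 * 3 = 399 bp

399 bp


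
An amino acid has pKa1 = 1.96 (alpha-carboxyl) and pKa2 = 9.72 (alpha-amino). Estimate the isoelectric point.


pI = (pKa1 + pKa2) / 2
pI = (1.96 + 9.72) / 2
pI = 5.84

5.84


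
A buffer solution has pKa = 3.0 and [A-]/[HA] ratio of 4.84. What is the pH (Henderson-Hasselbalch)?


pH = pKa + log10([A-]/[HA])
pH = 3.0 + log10(4.84)
pH = 3.6848

3.6848


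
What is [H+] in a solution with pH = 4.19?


[H+] = 10^(-pH)
[H+] = 10^(-4.19)
[H+] = 6.457e-05 M

6.457e-05 M


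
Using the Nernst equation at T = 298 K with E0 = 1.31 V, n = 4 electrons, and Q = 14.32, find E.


E = E0 - (RT/nF) * ln(Q)
E = 1.31 - (8.314 * 298 / (4 * 96485)) * ln(14.32)
E = 1.2929 V

1.2929 V


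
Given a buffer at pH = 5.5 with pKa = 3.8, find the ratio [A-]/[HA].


[A-]/[HA] = 10^(pH - pKa)
= 10^(5.5 - 3.8)
= 50.1187

50.1187


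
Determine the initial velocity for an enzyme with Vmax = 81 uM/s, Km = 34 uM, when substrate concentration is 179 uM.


v = Vmax * [S] / (Km + [S])
v = 81 * 179 / (34 + 179)
v = 68.0704 uM/s

68.0704 uM/s


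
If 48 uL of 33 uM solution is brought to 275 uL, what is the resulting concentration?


C2 = C1 * V1 / V2
C2 = 33 * 48 / 275
C2 = 5.76 uM

5.76 uM


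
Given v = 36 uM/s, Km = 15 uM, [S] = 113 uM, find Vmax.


Vmax = v * (Km + [S]) / [S]
Vmax = 36 * (15 + 113) / 113
Vmax = 40.7788 uM/s

40.7788 uM/s


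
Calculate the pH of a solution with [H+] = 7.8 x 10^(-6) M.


pH = -log10([H+])
pH = -log10(7.8 x 10^(-6))
pH = 5.1079

5.1079


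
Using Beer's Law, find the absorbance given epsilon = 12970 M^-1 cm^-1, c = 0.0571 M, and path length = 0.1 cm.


A = epsilon * c * l
A = 12970 * 0.0571 * 0.1
A = 74.0587

74.0587


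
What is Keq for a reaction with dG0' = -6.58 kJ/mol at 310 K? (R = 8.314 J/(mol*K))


Keq = exp(-dG0 * 1000 / (R * T))
Keq = exp(-(-6.58) * 1000 / (8.314 * 310))
Keq = 12.8458

12.8458


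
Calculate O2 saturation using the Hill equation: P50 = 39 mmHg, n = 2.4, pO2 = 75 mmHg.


Y = pO2^n / (P50^n + pO2^n)
Y = 75^2.4 / (39^2.4 + 75^2.4)
Y = 82.77%

82.77%


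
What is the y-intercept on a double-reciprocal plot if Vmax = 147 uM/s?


y-intercept = 1/Vmax
= 1/147
= 0.0068 s/uM

0.0068 s/uM


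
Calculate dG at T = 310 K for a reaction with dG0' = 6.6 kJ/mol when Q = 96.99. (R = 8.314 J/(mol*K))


dG = dG0' + RT * ln(Q) / 1000
dG = 6.6 + 8.314 * 310 * ln(96.99) / 1000
dG = 18.3903 kJ/mol

18.3903 kJ/mol


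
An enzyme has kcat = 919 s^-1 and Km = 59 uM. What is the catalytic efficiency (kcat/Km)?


Catalytic efficiency = kcat / Km
= 919 / 59
= 15.5763 uM^-1*s^-1

15.5763 uM^-1*s^-1


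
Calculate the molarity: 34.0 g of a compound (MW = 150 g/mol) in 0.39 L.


C = (mass / MW) / volume
C = (34.0 / 150) / 0.39
C = 0.5812 M

0.5812 M


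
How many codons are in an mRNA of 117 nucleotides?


codons = nucleotides / 3
codons = 117 / 3 = 39

39


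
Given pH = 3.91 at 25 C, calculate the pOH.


pOH = 14 - pH
pOH = 14 - 3.91
pOH = 10.09

10.09


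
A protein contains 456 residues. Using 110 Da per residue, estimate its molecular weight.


MW = n_residues * 110 Da
MW = 456 * 110
MW = 50160 Da

50160 Da


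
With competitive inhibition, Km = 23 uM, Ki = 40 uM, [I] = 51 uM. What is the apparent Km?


Km_app = Km * (1 + [I]/Ki)
Km_app = 23 * (1 + 51/40)
Km_app = 52.325 uM

52.325 uM


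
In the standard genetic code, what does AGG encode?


Standard genetic code lookup.
Codon AGG -> Arg

Arg


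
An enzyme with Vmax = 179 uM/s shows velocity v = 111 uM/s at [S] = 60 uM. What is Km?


Km = [S] * (Vmax - v) / v
Km = 60 * (179 - 111) / 111
Km = 36.7568 uM

36.7568 uM


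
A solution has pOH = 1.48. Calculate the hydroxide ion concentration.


[OH-] = 10^(-pOH)
[OH-] = 10^(-1.48)
[OH-] = 0.0331 M

0.0331 M


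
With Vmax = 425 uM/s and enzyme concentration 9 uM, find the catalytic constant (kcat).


kcat = Vmax / [E]t
kcat = 425 / 9
kcat = 47.2222 s^-1

47.2222 s^-1


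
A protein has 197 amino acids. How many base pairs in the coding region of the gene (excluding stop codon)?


Each amino acid = 1 codon = 3 bp
bp = 197 * 3 = 591 bp

591 bp


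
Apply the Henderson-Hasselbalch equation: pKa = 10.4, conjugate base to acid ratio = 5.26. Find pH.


pH = pKa + log10([A-]/[HA])
pH = 10.4 + log10(5.26)
pH = 11.121

11.121


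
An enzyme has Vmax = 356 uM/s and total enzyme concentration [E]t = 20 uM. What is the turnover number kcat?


kcat = Vmax / [E]t
kcat = 356 / 20
kcat = 17.8 s^-1

17.8 s^-1


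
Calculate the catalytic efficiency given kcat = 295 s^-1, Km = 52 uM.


Catalytic efficiency = kcat / Km
= 295 / 52
= 5.6731 uM^-1*s^-1

5.6731 uM^-1*s^-1


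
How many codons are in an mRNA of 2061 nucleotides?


codons = nucleotides / 3
codons = 2061 / 3 = 687

687


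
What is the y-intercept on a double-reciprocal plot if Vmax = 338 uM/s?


y-intercept = 1/Vmax
= 1/338
= 0.003 s/uM

0.003 s/uM


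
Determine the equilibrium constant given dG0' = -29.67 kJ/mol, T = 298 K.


Keq = exp(-dG0 * 1000 / (R * T))
Keq = exp(-(-29.67) * 1000 / (8.314 * 298))
Keq = 158805.27

158805.27


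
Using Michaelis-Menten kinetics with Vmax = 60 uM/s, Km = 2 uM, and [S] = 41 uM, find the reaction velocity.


v = Vmax * [S] / (Km + [S])
v = 60 * 41 / (2 + 41)
v = 57.2093 uM/s

57.2093 uM/s


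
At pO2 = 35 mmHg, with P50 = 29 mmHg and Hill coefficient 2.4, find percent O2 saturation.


Y = pO2^n / (P50^n + pO2^n)
Y = 35^2.4 / (29^2.4 + 35^2.4)
Y = 61.1%

61.1%


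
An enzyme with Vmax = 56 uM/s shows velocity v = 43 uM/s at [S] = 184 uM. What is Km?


Km = [S] * (Vmax - v) / v
Km = 184 * (56 - 43) / 43
Km = 55.6279 uM

55.6279 uM


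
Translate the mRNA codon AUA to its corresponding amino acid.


Standard genetic code lookup.
Codon AUA -> Ile

Ile


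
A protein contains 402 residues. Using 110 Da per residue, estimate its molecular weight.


MW = n_residues * 110 Da
MW = 402 * 110
MW = 44220 Da

44220 Da


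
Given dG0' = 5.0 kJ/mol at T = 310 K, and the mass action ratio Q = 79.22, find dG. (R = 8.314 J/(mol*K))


dG = dG0' + RT * ln(Q) / 1000
dG = 5.0 + 8.314 * 310 * ln(79.22) / 1000
dG = 16.2687 kJ/mol

16.2687 kJ/mol


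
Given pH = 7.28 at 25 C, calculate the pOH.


pOH = 14 - pH
pOH = 14 - 7.28
pOH = 6.72

6.72


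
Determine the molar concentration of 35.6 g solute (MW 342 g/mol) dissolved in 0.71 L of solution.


C = (mass / MW) / volume
C = (35.6 / 342) / 0.71
C = 0.1466 M

0.1466 M


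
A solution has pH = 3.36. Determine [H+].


[H+] = 10^(-pH)
[H+] = 10^(-3.36)
[H+] = 4.365e-04 M

4.365e-04 M


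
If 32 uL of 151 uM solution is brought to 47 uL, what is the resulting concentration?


C2 = C1 * V1 / V2
C2 = 151 * 32 / 47
C2 = 102.8085 uM

102.8085 uM


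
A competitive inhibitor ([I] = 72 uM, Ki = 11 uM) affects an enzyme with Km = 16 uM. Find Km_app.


Km_app = Km * (1 + [I]/Ki)
Km_app = 16 * (1 + 72/11)
Km_app = 120.7273 uM

120.7273 uM


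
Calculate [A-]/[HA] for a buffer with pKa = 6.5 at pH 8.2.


[A-]/[HA] = 10^(pH - pKa)
= 10^(8.2 - 6.5)
= 50.1187

50.1187


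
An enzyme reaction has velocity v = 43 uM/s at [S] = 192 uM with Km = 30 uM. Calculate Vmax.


Vmax = v * (Km + [S]) / [S]
Vmax = 43 * (30 + 192) / 192
Vmax = 49.7188 uM/s

49.7188 uM/s


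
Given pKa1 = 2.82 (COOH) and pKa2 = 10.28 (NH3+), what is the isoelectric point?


pI = (pKa1 + pKa2) / 2
pI = (2.82 + 10.28) / 2
pI = 6.55

6.55


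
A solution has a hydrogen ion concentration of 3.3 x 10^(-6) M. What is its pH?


pH = -log10([H+])
pH = -log10(3.3 x 10^(-6))
pH = 5.4815

5.4815


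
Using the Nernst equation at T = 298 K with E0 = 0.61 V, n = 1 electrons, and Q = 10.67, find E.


E = E0 - (RT/nF) * ln(Q)
E = 0.61 - (8.314 * 298 / (1 * 96485)) * ln(10.67)
E = 0.5492 V

0.5492 V


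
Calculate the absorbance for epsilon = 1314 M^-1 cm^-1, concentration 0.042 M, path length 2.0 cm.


A = epsilon * c * l
A = 1314 * 0.042 * 2.0
A = 110.376

110.376


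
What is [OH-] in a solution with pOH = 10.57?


[OH-] = 10^(-pOH)
[OH-] = 10^(-10.57)
[OH-] = 2.692e-11 M

2.692e-11 M


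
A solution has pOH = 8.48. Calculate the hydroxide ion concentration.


[OH-] = 10^(-pOH)
[OH-] = 10^(-8.48)
[OH-] = 3.311e-09 M

3.311e-09 M


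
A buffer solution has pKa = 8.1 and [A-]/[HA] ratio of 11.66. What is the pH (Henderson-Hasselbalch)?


pH = pKa + log10([A-]/[HA])
pH = 8.1 + log10(11.66)
pH = 9.1667

9.1667


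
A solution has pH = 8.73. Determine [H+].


[H+] = 10^(-pH)
[H+] = 10^(-8.73)
[H+] = 1.862e-09 M

1.862e-09 M


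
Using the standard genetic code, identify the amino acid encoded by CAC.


Standard genetic code lookup.
Codon CAC -> His

His


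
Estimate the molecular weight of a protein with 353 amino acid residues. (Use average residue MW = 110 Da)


MW = n_residues * 110 Da
MW = 353 * 110
MW = 38830 Da

38830 Da


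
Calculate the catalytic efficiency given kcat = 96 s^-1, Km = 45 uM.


Catalytic efficiency = kcat / Km
= 96 / 45
= 2.1333 uM^-1*s^-1

2.1333 uM^-1*s^-1


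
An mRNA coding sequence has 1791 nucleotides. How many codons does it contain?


codons = nucleotides / 3
codons = 1791 / 3 = 597

597


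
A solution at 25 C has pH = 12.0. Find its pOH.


pOH = 14 - pH
pOH = 14 - 12.0
pOH = 2.0

2.0


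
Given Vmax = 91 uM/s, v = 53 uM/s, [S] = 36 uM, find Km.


Km = [S] * (Vmax - v) / v
Km = 36 * (91 - 53) / 53
Km = 25.8113 uM

25.8113 uM


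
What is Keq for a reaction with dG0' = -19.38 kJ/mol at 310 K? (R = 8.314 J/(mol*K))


Keq = exp(-dG0 * 1000 / (R * T))
Keq = exp(-(-19.38) * 1000 / (8.314 * 310))
Keq = 1843.4248

1843.4248


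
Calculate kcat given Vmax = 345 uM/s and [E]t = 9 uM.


kcat = Vmax / [E]t
kcat = 345 / 9
kcat = 38.3333 s^-1

38.3333 s^-1


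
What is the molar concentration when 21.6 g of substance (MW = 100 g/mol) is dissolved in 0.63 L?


C = (mass / MW) / volume
C = (21.6 / 100) / 0.63
C = 0.3429 M

0.3429 M


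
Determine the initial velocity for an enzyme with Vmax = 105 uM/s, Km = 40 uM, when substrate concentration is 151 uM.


v = Vmax * [S] / (Km + [S])
v = 105 * 151 / (40 + 151)
v = 83.0105 uM/s

83.0105 uM/s


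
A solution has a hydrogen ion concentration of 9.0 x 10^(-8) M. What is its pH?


pH = -log10([H+])
pH = -log10(9.0 x 10^(-8))
pH = 7.0458

7.0458


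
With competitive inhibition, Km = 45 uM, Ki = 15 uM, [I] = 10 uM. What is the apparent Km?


Km_app = Km * (1 + [I]/Ki)
Km_app = 45 * (1 + 10/15)
Km_app = 75.0 uM

75.0 uM


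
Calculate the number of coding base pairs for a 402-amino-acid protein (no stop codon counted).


Each amino acid = 1 codon = 3 bp
bp = 402 * 3 = 1206 bp

1206 bp


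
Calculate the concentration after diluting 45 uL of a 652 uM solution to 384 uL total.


C2 = C1 * V1 / V2
C2 = 652 * 45 / 384
C2 = 76.4062 uM

76.4062 uM


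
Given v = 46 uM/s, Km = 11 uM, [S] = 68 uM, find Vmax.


Vmax = v * (Km + [S]) / [S]
Vmax = 46 * (11 + 68) / 68
Vmax = 53.4412 uM/s

53.4412 uM/s


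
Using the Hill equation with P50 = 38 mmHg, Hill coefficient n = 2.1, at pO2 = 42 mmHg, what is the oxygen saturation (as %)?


Y = pO2^n / (P50^n + pO2^n)
Y = 42^2.1 / (38^2.1 + 42^2.1)
Y = 55.24%

55.24%


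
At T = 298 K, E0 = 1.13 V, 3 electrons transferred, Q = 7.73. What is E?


E = E0 - (RT/nF) * ln(Q)
E = 1.13 - (8.314 * 298 / (3 * 96485)) * ln(7.73)
E = 1.1125 V

1.1125 V


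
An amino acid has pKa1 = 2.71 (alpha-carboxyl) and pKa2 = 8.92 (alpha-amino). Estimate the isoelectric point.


pI = (pKa1 + pKa2) / 2
pI = (2.71 + 8.92) / 2
pI = 5.815

5.815


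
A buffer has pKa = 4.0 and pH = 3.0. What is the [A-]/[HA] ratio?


[A-]/[HA] = 10^(pH - pKa)
= 10^(3.0 - 4.0)
= 0.1

0.1


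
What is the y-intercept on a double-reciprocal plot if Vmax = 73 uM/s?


y-intercept = 1/Vmax
= 1/73
= 0.0137 s/uM

0.0137 s/uM


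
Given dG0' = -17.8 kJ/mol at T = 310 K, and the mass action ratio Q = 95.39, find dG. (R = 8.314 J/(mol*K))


dG = dG0' + RT * ln(Q) / 1000
dG = -17.8 + 8.314 * 310 * ln(95.39) / 1000
dG = -6.0526 kJ/mol

-6.0526 kJ/mol


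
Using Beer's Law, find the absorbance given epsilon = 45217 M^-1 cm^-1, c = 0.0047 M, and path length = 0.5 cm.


A = epsilon * c * l
A = 45217 * 0.0047 * 0.5
A = 106.26

106.26


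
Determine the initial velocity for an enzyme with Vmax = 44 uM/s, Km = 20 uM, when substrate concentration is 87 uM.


v = Vmax * [S] / (Km + [S])
v = 44 * 87 / (20 + 87)
v = 35.7757 uM/s

35.7757 uM/s


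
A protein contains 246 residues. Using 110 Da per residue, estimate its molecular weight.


MW = n_residues * 110 Da
MW = 246 * 110
MW = 27060 Da

27060 Da


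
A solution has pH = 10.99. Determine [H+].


[H+] = 10^(-pH)
[H+] = 10^(-10.99)
[H+] = 1.023e-11 M

1.023e-11 M


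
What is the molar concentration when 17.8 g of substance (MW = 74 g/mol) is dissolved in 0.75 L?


C = (mass / MW) / volume
C = (17.8 / 74) / 0.75
C = 0.3207 M

0.3207 M


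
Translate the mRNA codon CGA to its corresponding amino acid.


Standard genetic code lookup.
Codon CGA -> Arg

Arg


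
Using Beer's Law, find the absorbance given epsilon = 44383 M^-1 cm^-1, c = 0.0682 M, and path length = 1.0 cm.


A = epsilon * c * l
A = 44383 * 0.0682 * 1.0
A = 3026.9206

3026.9206


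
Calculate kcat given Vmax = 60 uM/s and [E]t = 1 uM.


kcat = Vmax / [E]t
kcat = 60 / 1
kcat = 60.0 s^-1

60.0 s^-1


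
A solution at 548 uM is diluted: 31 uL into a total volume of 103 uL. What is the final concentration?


C2 = C1 * V1 / V2
C2 = 548 * 31 / 103
C2 = 164.932 uM

164.932 uM


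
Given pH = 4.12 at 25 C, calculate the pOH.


pOH = 14 - pH
pOH = 14 - 4.12
pOH = 9.88

9.88


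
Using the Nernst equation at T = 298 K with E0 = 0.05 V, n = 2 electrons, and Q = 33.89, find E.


E = E0 - (RT/nF) * ln(Q)
E = 0.05 - (8.314 * 298 / (2 * 96485)) * ln(33.89)
E = 0.0048 V

0.0048 V


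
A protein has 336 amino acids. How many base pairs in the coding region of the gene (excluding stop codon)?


Each amino acid = 1 codon = 3 bp
bp = 336 * 3 = 1008 bp

1008 bp


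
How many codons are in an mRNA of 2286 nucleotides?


codons = nucleotides / 3
codons = 2286 / 3 = 762

762


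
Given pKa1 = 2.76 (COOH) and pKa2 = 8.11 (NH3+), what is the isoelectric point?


pI = (pKa1 + pKa2) / 2
pI = (2.76 + 8.11) / 2
pI = 5.435

5.435


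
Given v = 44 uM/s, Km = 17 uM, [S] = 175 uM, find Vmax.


Vmax = v * (Km + [S]) / [S]
Vmax = 44 * (17 + 175) / 175
Vmax = 48.2743 uM/s

48.2743 uM/s


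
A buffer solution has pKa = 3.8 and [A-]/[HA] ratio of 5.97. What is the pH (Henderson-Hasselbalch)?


pH = pKa + log10([A-]/[HA])
pH = 3.8 + log10(5.97)
pH = 4.576

4.576


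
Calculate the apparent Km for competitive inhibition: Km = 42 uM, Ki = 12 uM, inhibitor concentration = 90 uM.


Km_app = Km * (1 + [I]/Ki)
Km_app = 42 * (1 + 90/12)
Km_app = 357.0 uM

357.0 uM


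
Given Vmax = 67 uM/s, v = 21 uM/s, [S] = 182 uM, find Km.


Km = [S] * (Vmax - v) / v
Km = 182 * (67 - 21) / 21
Km = 398.6667 uM

398.6667 uM


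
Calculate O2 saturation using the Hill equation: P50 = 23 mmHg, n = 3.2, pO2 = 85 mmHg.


Y = pO2^n / (P50^n + pO2^n)
Y = 85^3.2 / (23^3.2 + 85^3.2)
Y = 98.5%

98.5%


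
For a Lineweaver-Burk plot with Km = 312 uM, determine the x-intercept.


x-intercept = -1/Km
= -1/312
= -0.0032 1/uM

-0.0032 1/uM


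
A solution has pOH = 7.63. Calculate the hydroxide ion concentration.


[OH-] = 10^(-pOH)
[OH-] = 10^(-7.63)
[OH-] = 2.344e-08 M

2.344e-08 M


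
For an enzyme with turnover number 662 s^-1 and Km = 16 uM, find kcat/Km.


Catalytic efficiency = kcat / Km
= 662 / 16
= 41.375 uM^-1*s^-1

41.375 uM^-1*s^-1


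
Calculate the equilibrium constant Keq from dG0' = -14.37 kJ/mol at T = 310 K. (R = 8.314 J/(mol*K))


Keq = exp(-dG0 * 1000 / (R * T))
Keq = exp(-(-14.37) * 1000 / (8.314 * 310))
Keq = 263.8856

263.8856


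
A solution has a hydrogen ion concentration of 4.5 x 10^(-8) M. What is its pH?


pH = -log10([H+])
pH = -log10(4.5 x 10^(-8))
pH = 7.3468

7.3468


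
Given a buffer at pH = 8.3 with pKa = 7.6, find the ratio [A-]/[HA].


[A-]/[HA] = 10^(pH - pKa)
= 10^(8.3 - 7.6)
= 5.0119

5.0119


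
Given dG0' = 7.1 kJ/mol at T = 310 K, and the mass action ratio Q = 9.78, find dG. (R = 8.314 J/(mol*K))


dG = dG0' + RT * ln(Q) / 1000
dG = 7.1 + 8.314 * 310 * ln(9.78) / 1000
dG = 12.9772 kJ/mol

12.9772 kJ/mol


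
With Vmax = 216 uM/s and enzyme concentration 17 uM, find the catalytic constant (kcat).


kcat = Vmax / [E]t
kcat = 216 / 17
kcat = 12.7059 s^-1

12.7059 s^-1


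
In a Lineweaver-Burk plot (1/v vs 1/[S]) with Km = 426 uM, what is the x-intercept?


x-intercept = -1/Km
= -1/426
= -0.0023 1/uM

-0.0023 1/uM


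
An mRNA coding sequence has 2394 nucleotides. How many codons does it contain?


codons = nucleotides / 3
codons = 2394 / 3 = 798

798


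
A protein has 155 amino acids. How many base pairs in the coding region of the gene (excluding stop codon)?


Each amino acid = 1 codon = 3 bp
bp = 155 * 3 = 465 bp

465 bp


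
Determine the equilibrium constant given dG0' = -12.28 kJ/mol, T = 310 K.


Keq = exp(-dG0 * 1000 / (R * T))
Keq = exp(-(-12.28) * 1000 / (8.314 * 310))
Keq = 117.2845

117.2845


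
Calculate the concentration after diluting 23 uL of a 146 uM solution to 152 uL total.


C2 = C1 * V1 / V2
C2 = 146 * 23 / 152
C2 = 22.0921 uM

22.0921 uM


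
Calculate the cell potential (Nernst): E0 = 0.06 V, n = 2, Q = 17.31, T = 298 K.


E = E0 - (RT/nF) * ln(Q)
E = 0.06 - (8.314 * 298 / (2 * 96485)) * ln(17.31)
E = 0.0234 V

0.0234 V


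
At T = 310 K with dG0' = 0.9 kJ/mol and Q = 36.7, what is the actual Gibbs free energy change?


dG = dG0' + RT * ln(Q) / 1000
dG = 0.9 + 8.314 * 310 * ln(36.7) / 1000
dG = 10.1856 kJ/mol

10.1856 kJ/mol


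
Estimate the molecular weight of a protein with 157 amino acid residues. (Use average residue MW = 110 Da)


MW = n_residues * 110 Da
MW = 157 * 110
MW = 17270 Da

17270 Da


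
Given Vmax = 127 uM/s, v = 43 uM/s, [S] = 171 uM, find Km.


Km = [S] * (Vmax - v) / v
Km = 171 * (127 - 43) / 43
Km = 334.0465 uM

334.0465 uM


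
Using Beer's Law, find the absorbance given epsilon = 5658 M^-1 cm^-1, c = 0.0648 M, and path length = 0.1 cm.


A = epsilon * c * l
A = 5658 * 0.0648 * 0.1
A = 36.6638

36.6638


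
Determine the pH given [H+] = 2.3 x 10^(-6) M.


pH = -log10([H+])
pH = -log10(2.3 x 10^(-6))
pH = 5.6383

5.6383


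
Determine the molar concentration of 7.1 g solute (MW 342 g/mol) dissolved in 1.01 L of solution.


C = (mass / MW) / volume
C = (7.1 / 342) / 1.01
C = 0.0206 M

0.0206 M


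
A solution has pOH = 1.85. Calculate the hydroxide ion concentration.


[OH-] = 10^(-pOH)
[OH-] = 10^(-1.85)
[OH-] = 0.0141 M

0.0141 M


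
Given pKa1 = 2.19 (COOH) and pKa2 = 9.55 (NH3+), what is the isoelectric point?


pI = (pKa1 + pKa2) / 2
pI = (2.19 + 9.55) / 2
pI = 5.87

5.87


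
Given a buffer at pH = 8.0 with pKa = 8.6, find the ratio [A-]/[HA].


[A-]/[HA] = 10^(pH - pKa)
= 10^(8.0 - 8.6)
= 0.2512

0.2512


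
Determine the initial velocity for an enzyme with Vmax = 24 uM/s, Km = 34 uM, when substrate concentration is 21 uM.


v = Vmax * [S] / (Km + [S])
v = 24 * 21 / (34 + 21)
v = 9.1636 uM/s

9.1636 uM/s


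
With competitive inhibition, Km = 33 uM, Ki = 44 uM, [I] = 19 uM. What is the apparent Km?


Km_app = Km * (1 + [I]/Ki)
Km_app = 33 * (1 + 19/44)
Km_app = 47.25 uM

47.25 uM


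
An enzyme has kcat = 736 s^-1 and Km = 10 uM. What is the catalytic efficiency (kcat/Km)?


Catalytic efficiency = kcat / Km
= 736 / 10
= 73.6 uM^-1*s^-1

73.6 uM^-1*s^-1


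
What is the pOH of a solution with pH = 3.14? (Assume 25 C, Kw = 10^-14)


pOH = 14 - pH
pOH = 14 - 3.14
pOH = 10.86

10.86


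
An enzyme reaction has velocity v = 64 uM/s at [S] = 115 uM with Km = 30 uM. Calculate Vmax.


Vmax = v * (Km + [S]) / [S]
Vmax = 64 * (30 + 115) / 115
Vmax = 80.6957 uM/s

80.6957 uM/s


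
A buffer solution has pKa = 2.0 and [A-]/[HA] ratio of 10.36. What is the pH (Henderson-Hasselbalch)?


pH = pKa + log10([A-]/[HA])
pH = 2.0 + log10(10.36)
pH = 3.0154

3.0154


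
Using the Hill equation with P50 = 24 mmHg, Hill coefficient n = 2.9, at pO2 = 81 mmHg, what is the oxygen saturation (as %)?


Y = pO2^n / (P50^n + pO2^n)
Y = 81^2.9 / (24^2.9 + 81^2.9)
Y = 97.15%

97.15%


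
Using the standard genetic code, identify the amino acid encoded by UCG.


Standard genetic code lookup.
Codon UCG -> Ser

Ser


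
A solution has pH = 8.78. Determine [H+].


[H+] = 10^(-pH)
[H+] = 10^(-8.78)
[H+] = 1.660e-09 M

1.660e-09 M


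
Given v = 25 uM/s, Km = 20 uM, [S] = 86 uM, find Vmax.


Vmax = v * (Km + [S]) / [S]
Vmax = 25 * (20 + 86) / 86
Vmax = 30.814 uM/s

30.814 uM/s


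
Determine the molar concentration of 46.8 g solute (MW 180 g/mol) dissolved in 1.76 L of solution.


C = (mass / MW) / volume
C = (46.8 / 180) / 1.76
C = 0.1477 M

0.1477 M


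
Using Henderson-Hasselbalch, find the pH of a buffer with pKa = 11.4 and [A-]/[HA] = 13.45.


pH = pKa + log10([A-]/[HA])
pH = 11.4 + log10(13.45)
pH = 12.5287

12.5287


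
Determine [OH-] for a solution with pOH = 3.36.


[OH-] = 10^(-pOH)
[OH-] = 10^(-3.36)
[OH-] = 4.365e-04 M

4.365e-04 M


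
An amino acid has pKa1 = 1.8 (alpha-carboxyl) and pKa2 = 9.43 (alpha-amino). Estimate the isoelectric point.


pI = (pKa1 + pKa2) / 2
pI = (1.8 + 9.43) / 2
pI = 5.615

5.615


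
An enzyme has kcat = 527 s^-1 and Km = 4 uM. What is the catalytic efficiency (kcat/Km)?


Catalytic efficiency = kcat / Km
= 527 / 4
= 131.75 uM^-1*s^-1

131.75 uM^-1*s^-1


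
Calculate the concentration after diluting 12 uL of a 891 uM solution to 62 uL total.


C2 = C1 * V1 / V2
C2 = 891 * 12 / 62
C2 = 172.4516 uM

172.4516 uM


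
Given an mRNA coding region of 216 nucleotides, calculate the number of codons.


codons = nucleotides / 3
codons = 216 / 3 = 72

72


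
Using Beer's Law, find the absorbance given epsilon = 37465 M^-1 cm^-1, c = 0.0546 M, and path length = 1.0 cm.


A = epsilon * c * l
A = 37465 * 0.0546 * 1.0
A = 2045.589

2045.589


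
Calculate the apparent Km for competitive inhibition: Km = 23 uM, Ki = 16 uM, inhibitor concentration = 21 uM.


Km_app = Km * (1 + [I]/Ki)
Km_app = 23 * (1 + 21/16)
Km_app = 53.1875 uM

53.1875 uM


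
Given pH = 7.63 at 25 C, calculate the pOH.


pOH = 14 - pH
pOH = 14 - 7.63
pOH = 6.37

6.37


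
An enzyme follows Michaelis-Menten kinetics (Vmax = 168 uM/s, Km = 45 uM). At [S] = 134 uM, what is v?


v = Vmax * [S] / (Km + [S])
v = 168 * 134 / (45 + 134)
v = 125.7654 uM/s

125.7654 uM/s


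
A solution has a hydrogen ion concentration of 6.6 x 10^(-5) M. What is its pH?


pH = -log10([H+])
pH = -log10(6.6 x 10^(-5))
pH = 4.1805

4.1805


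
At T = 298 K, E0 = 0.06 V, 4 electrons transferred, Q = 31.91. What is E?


E = E0 - (RT/nF) * ln(Q)
E = 0.06 - (8.314 * 298 / (4 * 96485)) * ln(31.91)
E = 0.0378 V

0.0378 V


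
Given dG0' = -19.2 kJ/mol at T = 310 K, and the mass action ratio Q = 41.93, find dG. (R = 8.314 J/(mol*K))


dG = dG0' + RT * ln(Q) / 1000
dG = -19.2 + 8.314 * 310 * ln(41.93) / 1000
dG = -9.5711 kJ/mol

-9.5711 kJ/mol


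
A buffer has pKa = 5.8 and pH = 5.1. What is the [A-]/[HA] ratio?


[A-]/[HA] = 10^(pH - pKa)
= 10^(5.1 - 5.8)
= 0.1995

0.1995


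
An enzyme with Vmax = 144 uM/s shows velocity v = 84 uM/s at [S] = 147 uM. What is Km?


Km = [S] * (Vmax - v) / v
Km = 147 * (144 - 84) / 84
Km = 105.0 uM

105.0 uM


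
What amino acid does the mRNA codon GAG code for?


Standard genetic code lookup.
Codon GAG -> Glu

Glu


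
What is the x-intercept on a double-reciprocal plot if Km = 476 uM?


x-intercept = -1/Km
= -1/476
= -0.0021 1/uM

-0.0021 1/uM


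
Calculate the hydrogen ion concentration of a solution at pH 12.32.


[H+] = 10^(-pH)
[H+] = 10^(-12.32)
[H+] = 4.786e-13 M

4.786e-13 M


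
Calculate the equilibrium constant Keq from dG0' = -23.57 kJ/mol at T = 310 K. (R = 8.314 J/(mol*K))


Keq = exp(-dG0 * 1000 / (R * T))
Keq = exp(-(-23.57) * 1000 / (8.314 * 310))
Keq = 9368.306

9368.306


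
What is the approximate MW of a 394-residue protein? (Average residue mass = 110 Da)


MW = n_residues * 110 Da
MW = 394 * 110
MW = 43340 Da

43340 Da


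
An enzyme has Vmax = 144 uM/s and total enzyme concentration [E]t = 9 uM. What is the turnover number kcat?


kcat = Vmax / [E]t
kcat = 144 / 9
kcat = 16.0 s^-1

16.0 s^-1


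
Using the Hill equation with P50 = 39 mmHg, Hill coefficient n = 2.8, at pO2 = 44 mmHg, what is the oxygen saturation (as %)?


Y = pO2^n / (P50^n + pO2^n)
Y = 44^2.8 / (39^2.8 + 44^2.8)
Y = 58.36%

58.36%


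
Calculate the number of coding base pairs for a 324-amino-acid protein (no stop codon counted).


Each amino acid = 1 codon = 3 bp
bp = 324 * 3 = 972 bp

972 bp


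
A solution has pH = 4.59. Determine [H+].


[H+] = 10^(-pH)
[H+] = 10^(-4.59)
[H+] = 2.570e-05 M

2.570e-05 M


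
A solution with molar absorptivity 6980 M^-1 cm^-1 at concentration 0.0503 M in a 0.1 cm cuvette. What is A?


A = epsilon * c * l
A = 6980 * 0.0503 * 0.1
A = 35.1094

35.1094


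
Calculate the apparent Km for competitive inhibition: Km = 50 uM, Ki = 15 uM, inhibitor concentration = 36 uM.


Km_app = Km * (1 + [I]/Ki)
Km_app = 50 * (1 + 36/15)
Km_app = 170.0 uM

170.0 uM


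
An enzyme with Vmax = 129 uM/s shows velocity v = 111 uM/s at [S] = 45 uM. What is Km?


Km = [S] * (Vmax - v) / v
Km = 45 * (129 - 111) / 111
Km = 7.2973 uM

7.2973 uM


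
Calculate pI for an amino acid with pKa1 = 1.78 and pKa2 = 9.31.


pI = (pKa1 + pKa2) / 2
pI = (1.78 + 9.31) / 2
pI = 5.545

5.545


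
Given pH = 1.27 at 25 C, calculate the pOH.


pOH = 14 - pH
pOH = 14 - 1.27
pOH = 12.73

12.73


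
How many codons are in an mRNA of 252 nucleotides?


codons = nucleotides / 3
codons = 252 / 3 = 84

84


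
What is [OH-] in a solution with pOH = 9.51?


[OH-] = 10^(-pOH)
[OH-] = 10^(-9.51)
[OH-] = 3.090e-10 M

3.090e-10 M


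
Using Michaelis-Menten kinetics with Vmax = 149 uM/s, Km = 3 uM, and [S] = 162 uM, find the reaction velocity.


v = Vmax * [S] / (Km + [S])
v = 149 * 162 / (3 + 162)
v = 146.2909 uM/s

146.2909 uM/s


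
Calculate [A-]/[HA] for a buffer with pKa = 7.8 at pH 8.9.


[A-]/[HA] = 10^(pH - pKa)
= 10^(8.9 - 7.8)
= 12.5893

12.5893


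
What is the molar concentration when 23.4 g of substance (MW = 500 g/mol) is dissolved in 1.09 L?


C = (mass / MW) / volume
C = (23.4 / 500) / 1.09
C = 0.0429 M

0.0429 M


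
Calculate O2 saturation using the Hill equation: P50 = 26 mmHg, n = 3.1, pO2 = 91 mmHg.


Y = pO2^n / (P50^n + pO2^n)
Y = 91^3.1 / (26^3.1 + 91^3.1)
Y = 97.98%

97.98%


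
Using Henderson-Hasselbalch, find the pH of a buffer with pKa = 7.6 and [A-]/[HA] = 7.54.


pH = pKa + log10([A-]/[HA])
pH = 7.6 + log10(7.54)
pH = 8.4774

8.4774


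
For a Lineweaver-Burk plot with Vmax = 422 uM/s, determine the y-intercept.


y-intercept = 1/Vmax
= 1/422
= 0.0024 s/uM

0.0024 s/uM


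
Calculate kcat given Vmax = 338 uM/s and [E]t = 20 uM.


kcat = Vmax / [E]t
kcat = 338 / 20
kcat = 16.9 s^-1

16.9 s^-1


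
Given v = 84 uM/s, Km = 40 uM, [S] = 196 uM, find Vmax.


Vmax = v * (Km + [S]) / [S]
Vmax = 84 * (40 + 196) / 196
Vmax = 101.1429 uM/s

101.1429 uM/s


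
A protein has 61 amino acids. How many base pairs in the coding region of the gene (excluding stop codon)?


Each amino acid = 1 codon = 3 bp
bp = 61 * 3 = 183 bp

183 bp


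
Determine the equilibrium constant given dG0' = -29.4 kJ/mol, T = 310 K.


Keq = exp(-dG0 * 1000 / (R * T))
Keq = exp(-(-29.4) * 1000 / (8.314 * 310))
Keq = 89959.0329

89959.0329


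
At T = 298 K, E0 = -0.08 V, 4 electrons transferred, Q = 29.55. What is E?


E = E0 - (RT/nF) * ln(Q)
E = -0.08 - (8.314 * 298 / (4 * 96485)) * ln(29.55)
E = -0.1017 V

-0.1017 V


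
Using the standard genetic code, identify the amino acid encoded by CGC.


Standard genetic code lookup.
Codon CGC -> Arg

Arg


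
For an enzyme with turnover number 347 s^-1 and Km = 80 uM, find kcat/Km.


Catalytic efficiency = kcat / Km
= 347 / 80
= 4.3375 uM^-1*s^-1

4.3375 uM^-1*s^-1


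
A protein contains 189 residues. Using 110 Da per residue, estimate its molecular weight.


MW = n_residues * 110 Da
MW = 189 * 110
MW = 20790 Da

20790 Da


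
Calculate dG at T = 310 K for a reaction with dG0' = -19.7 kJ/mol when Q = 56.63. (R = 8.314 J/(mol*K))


dG = dG0' + RT * ln(Q) / 1000
dG = -19.7 + 8.314 * 310 * ln(56.63) / 1000
dG = -9.2965 kJ/mol

-9.2965 kJ/mol


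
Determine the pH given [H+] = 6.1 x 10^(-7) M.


pH = -log10([H+])
pH = -log10(6.1 x 10^(-7))
pH = 6.2147

6.2147


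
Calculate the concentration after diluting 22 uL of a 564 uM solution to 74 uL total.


C2 = C1 * V1 / V2
C2 = 564 * 22 / 74
C2 = 167.6757 uM

167.6757 uM


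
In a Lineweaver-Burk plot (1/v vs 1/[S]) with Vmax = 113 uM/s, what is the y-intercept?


y-intercept = 1/Vmax
= 1/113
= 0.0088 s/uM

0.0088 s/uM


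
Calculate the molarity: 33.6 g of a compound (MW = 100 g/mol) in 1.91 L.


C = (mass / MW) / volume
C = (33.6 / 100) / 1.91
C = 0.1759 M

0.1759 M


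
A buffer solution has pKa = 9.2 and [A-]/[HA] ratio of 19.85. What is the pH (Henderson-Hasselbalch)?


pH = pKa + log10([A-]/[HA])
pH = 9.2 + log10(19.85)
pH = 10.4978

10.4978


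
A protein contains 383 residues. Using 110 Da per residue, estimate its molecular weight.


MW = n_residues * 110 Da
MW = 383 * 110
MW = 42130 Da

42130 Da


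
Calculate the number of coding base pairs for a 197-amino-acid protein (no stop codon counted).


Each amino acid = 1 codon = 3 bp
bp = 197 * 3 = 591 bp

591 bp


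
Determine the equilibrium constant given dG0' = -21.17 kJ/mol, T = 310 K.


Keq = exp(-dG0 * 1000 / (R * T))
Keq = exp(-(-21.17) * 1000 / (8.314 * 310))
Keq = 3691.8942

3691.8942


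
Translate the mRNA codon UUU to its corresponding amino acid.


Standard genetic code lookup.
Codon UUU -> Phe

Phe


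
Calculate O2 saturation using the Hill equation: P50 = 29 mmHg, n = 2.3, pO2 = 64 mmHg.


Y = pO2^n / (P50^n + pO2^n)
Y = 64^2.3 / (29^2.3 + 64^2.3)
Y = 86.06%

86.06%


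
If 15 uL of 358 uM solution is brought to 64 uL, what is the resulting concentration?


C2 = C1 * V1 / V2
C2 = 358 * 15 / 64
C2 = 83.9062 uM

83.9062 uM


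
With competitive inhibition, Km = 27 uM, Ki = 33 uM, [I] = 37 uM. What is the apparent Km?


Km_app = Km * (1 + [I]/Ki)
Km_app = 27 * (1 + 37/33)
Km_app = 57.2727 uM

57.2727 uM


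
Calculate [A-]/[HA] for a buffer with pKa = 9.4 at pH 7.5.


[A-]/[HA] = 10^(pH - pKa)
= 10^(7.5 - 9.4)
= 0.0126

0.0126


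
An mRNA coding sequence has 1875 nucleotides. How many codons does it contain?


codons = nucleotides / 3
codons = 1875 / 3 = 625

625


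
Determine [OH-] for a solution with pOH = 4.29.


[OH-] = 10^(-pOH)
[OH-] = 10^(-4.29)
[OH-] = 5.129e-05 M

5.129e-05 M


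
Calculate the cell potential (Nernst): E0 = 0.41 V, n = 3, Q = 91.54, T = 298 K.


E = E0 - (RT/nF) * ln(Q)
E = 0.41 - (8.314 * 298 / (3 * 96485)) * ln(91.54)
E = 0.3713 V

0.3713 V


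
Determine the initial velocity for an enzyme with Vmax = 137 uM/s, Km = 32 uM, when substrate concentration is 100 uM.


v = Vmax * [S] / (Km + [S])
v = 137 * 100 / (32 + 100)
v = 103.7879 uM/s

103.7879 uM/s


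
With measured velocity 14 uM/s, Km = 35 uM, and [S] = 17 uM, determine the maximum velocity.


Vmax = v * (Km + [S]) / [S]
Vmax = 14 * (35 + 17) / 17
Vmax = 42.8235 uM/s

42.8235 uM/s


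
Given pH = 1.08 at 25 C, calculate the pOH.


pOH = 14 - pH
pOH = 14 - 1.08
pOH = 12.92

12.92


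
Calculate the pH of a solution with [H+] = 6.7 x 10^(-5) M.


pH = -log10([H+])
pH = -log10(6.7 x 10^(-5))
pH = 4.1739

4.1739


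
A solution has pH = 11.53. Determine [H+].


[H+] = 10^(-pH)
[H+] = 10^(-11.53)
[H+] = 2.951e-12 M

2.951e-12 M


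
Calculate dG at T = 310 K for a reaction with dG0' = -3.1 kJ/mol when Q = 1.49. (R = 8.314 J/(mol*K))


dG = dG0' + RT * ln(Q) / 1000
dG = -3.1 + 8.314 * 310 * ln(1.49) / 1000
dG = -2.0722 kJ/mol

-2.0722 kJ/mol


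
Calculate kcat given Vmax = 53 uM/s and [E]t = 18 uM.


kcat = Vmax / [E]t
kcat = 53 / 18
kcat = 2.9444 s^-1

2.9444 s^-1


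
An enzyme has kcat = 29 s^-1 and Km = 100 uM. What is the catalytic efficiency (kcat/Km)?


Catalytic efficiency = kcat / Km
= 29 / 100
= 0.29 uM^-1*s^-1

0.29 uM^-1*s^-1


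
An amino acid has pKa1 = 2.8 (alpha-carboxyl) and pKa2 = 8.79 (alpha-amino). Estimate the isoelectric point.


pI = (pKa1 + pKa2) / 2
pI = (2.8 + 8.79) / 2
pI = 5.795

5.795


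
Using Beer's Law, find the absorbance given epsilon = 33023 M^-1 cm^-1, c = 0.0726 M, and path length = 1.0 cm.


A = epsilon * c * l
A = 33023 * 0.0726 * 1.0
A = 2397.4698

2397.4698


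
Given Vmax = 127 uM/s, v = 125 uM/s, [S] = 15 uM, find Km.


Km = [S] * (Vmax - v) / v
Km = 15 * (127 - 125) / 125
Km = 0.24 uM

0.24 uM


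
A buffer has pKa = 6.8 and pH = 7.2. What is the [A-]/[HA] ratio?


[A-]/[HA] = 10^(pH - pKa)
= 10^(7.2 - 6.8)
= 2.5119

2.5119


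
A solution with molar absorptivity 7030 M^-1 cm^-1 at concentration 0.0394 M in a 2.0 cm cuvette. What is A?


A = epsilon * c * l
A = 7030 * 0.0394 * 2.0
A = 553.964

553.964


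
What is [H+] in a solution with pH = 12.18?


[H+] = 10^(-pH)
[H+] = 10^(-12.18)
[H+] = 6.607e-13 M

6.607e-13 M


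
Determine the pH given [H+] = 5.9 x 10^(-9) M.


pH = -log10([H+])
pH = -log10(5.9 x 10^(-9))
pH = 8.2291

8.2291


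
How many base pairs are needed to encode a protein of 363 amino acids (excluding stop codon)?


Each amino acid = 1 codon = 3 bp
bp = 363 * 3 = 1089 bp

1089 bp


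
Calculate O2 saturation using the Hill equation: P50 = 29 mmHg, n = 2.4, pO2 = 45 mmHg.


Y = pO2^n / (P50^n + pO2^n)
Y = 45^2.4 / (29^2.4 + 45^2.4)
Y = 74.16%

74.16%


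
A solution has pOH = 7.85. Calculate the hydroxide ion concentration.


[OH-] = 10^(-pOH)
[OH-] = 10^(-7.85)
[OH-] = 1.413e-08 M

1.413e-08 M


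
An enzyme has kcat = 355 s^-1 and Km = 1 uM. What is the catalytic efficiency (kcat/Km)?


Catalytic efficiency = kcat / Km
= 355 / 1
= 355.0 uM^-1*s^-1

355.0 uM^-1*s^-1


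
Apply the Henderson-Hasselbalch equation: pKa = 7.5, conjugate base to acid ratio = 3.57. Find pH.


pH = pKa + log10([A-]/[HA])
pH = 7.5 + log10(3.57)
pH = 8.0527

8.0527


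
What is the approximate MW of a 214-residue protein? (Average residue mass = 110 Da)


MW = n_residues * 110 Da
MW = 214 * 110
MW = 23540 Da

23540 Da


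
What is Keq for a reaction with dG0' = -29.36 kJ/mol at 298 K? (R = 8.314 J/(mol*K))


Keq = exp(-dG0 * 1000 / (R * T))
Keq = exp(-(-29.36) * 1000 / (8.314 * 298))
Keq = 140127.9923

140127.9923


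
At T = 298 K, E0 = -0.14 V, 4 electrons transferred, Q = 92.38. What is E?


E = E0 - (RT/nF) * ln(Q)
E = -0.14 - (8.314 * 298 / (4 * 96485)) * ln(92.38)
E = -0.1691 V

-0.1691 V


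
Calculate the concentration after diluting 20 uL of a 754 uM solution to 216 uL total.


C2 = C1 * V1 / V2
C2 = 754 * 20 / 216
C2 = 69.8148 uM

69.8148 uM


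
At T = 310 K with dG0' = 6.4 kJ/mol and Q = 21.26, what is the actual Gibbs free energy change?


dG = dG0' + RT * ln(Q) / 1000
dG = 6.4 + 8.314 * 310 * ln(21.26) / 1000
dG = 14.2785 kJ/mol

14.2785 kJ/mol


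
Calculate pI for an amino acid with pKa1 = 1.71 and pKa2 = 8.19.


pI = (pKa1 + pKa2) / 2
pI = (1.71 + 8.19) / 2
pI = 4.95

4.95


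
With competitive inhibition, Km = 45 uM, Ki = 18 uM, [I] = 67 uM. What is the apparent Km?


Km_app = Km * (1 + [I]/Ki)
Km_app = 45 * (1 + 67/18)
Km_app = 212.5 uM

212.5 uM


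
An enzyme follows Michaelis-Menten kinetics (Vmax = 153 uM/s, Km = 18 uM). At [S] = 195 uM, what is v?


v = Vmax * [S] / (Km + [S])
v = 153 * 195 / (18 + 195)
v = 140.0704 uM/s

140.0704 uM/s


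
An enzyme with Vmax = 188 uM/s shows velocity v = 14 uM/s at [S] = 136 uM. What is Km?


Km = [S] * (Vmax - v) / v
Km = 136 * (188 - 14) / 14
Km = 1690.2857 uM

1690.2857 uM


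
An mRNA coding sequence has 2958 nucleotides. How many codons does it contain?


codons = nucleotides / 3
codons = 2958 / 3 = 986

986


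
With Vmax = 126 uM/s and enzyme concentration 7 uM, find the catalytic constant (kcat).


kcat = Vmax / [E]t
kcat = 126 / 7
kcat = 18.0 s^-1

18.0 s^-1


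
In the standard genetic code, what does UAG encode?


Standard genetic code lookup.
Codon UAG -> Stop

Stop


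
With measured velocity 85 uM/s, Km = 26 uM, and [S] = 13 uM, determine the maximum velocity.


Vmax = v * (Km + [S]) / [S]
Vmax = 85 * (26 + 13) / 13
Vmax = 255.0 uM/s

255.0 uM/s


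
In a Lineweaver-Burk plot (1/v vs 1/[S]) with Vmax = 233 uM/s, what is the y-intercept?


y-intercept = 1/Vmax
= 1/233
= 0.0043 s/uM

0.0043 s/uM


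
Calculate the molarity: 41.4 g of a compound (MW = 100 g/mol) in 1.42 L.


C = (mass / MW) / volume
C = (41.4 / 100) / 1.42
C = 0.2915 M

0.2915 M


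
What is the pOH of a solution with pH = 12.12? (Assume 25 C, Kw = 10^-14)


pOH = 14 - pH
pOH = 14 - 12.12
pOH = 1.88

1.88


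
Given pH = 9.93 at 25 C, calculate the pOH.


pOH = 14 - pH
pOH = 14 - 9.93
pOH = 4.07

4.07


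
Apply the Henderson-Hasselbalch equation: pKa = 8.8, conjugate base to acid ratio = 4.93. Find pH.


pH = pKa + log10([A-]/[HA])
pH = 8.8 + log10(4.93)
pH = 9.4928

9.4928


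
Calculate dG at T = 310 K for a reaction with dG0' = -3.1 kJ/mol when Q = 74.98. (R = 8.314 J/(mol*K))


dG = dG0' + RT * ln(Q) / 1000
dG = -3.1 + 8.314 * 310 * ln(74.98) / 1000
dG = 8.0269 kJ/mol

8.0269 kJ/mol


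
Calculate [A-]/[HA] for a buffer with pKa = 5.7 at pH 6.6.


[A-]/[HA] = 10^(pH - pKa)
= 10^(6.6 - 5.7)
= 7.9433

7.9433
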